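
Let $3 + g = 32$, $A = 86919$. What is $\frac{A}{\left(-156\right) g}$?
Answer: $- \frac{28973}{1508} \approx -19.213$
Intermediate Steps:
$g = 29$ ($g = -3 + 32 = 29$)
$\frac{A}{\left(-156\right) g} = \frac{86919}{\left(-156\right) 29} = \frac{86919}{-4524} = 86919 \left(- \frac{1}{4524}\right) = - \frac{28973}{1508}$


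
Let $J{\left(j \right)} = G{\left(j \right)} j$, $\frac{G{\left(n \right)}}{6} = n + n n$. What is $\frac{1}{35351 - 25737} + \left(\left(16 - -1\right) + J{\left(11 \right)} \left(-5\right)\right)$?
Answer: $- \frac{418622401}{9614} \approx -43543.0$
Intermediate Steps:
$G{\left(n \right)} = 6 n + 6 n^{2}$ ($G{\left(n \right)} = 6 \left(n + n n\right) = 6 \left(n + n^{2}\right) = 6 n + 6 n^{2}$)
$J{\left(j \right)} = 6 j^{2} \left(1 + j\right)$ ($J{\left(j \right)} = 6 j \left(1 + j\right) j = 6 j^{2} \left(1 + j\right)$)
$\frac{1}{35351 - 25737} + \left(\left(16 - -1\right) + J{\left(11 \right)} \left(-5\right)\right) = \frac{1}{35351 - 25737} + \left(\left(16 - -1\right) + 6 \cdot 11^{2} \left(1 + 11\right) \left(-5\right)\right) = \frac{1}{9614} + \left(\left(16 + 1\right) + 6 \cdot 121 \cdot 12 \left(-5\right)\right) = \frac{1}{9614} + \left(17 + 8712 \left(-5\right)\right) = \frac{1}{9614} + \left(17 - 43560\right) = \frac{1}{9614} - 43543 = - \frac{418622401}{9614}$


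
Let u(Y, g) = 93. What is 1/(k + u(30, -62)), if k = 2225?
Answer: 1/2318 ≈ 0.00043141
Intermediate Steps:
1/(k + u(30, -62)) = 1/(2225 + 93) = 1/2318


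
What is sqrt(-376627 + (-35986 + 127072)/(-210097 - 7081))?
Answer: I*sqrt(4441028926732294)/108589 ≈ 613.7*I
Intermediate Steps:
sqrt(-376627 + (-35986 + 127072)/(-210097 - 7081)) = sqrt(-376627 + 91086/(-217178)) = sqrt(-376627 + 91086*(-1/217178)) = sqrt(-376627 - 45543/108589) = sqrt(-40897594846/108589) = I*sqrt(4441028926732294)/108589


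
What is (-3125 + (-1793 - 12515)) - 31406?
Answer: -48839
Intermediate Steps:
(-3125 + (-1793 - 12515)) - 31406 = (-3125 - 14308) - 31406 = -17433 - 31406 = -48839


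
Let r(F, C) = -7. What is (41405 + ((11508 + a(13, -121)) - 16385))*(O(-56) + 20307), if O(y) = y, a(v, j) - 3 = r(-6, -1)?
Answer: 739647524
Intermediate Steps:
a(v, j) = -4 (a(v, j) = 3 - 7 = -4)
(41405 + ((11508 + a(13, -121)) - 16385))*(O(-56) + 20307) = (41405 + ((11508 - 4) - 16385))*(-56 + 20307) = (41405 + (11504 - 16385))*20251 = (41405 - 4881)*20251 = 36524*20251 = 739647524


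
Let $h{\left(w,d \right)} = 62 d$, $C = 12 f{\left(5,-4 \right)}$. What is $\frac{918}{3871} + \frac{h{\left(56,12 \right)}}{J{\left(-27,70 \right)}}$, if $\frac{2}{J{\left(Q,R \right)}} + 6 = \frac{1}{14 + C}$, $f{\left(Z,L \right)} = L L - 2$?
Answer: $- \frac{112206144}{50323} \approx -2229.7$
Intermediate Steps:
$f{\left(Z,L \right)} = -2 + L^{2}$ ($f{\left(Z,L \right)} = L^{2} - 2 = -2 + L^{2}$)
$C = 168$ ($C = 12 \left(-2 + \left(-4\right)^{2}\right) = 12 \left(-2 + 16\right) = 12 \cdot 14 = 168$)
$J{\left(Q,R \right)} = - \frac{364}{1091}$ ($J{\left(Q,R \right)} = \frac{2}{-6 + \frac{1}{14 + 168}} = \frac{2}{-6 + \frac{1}{182}} = \frac{2}{- \frac{1091}{182}} = 2 \left(- \frac{182}{1091}\right) = - \frac{364}{1091}$)
$\frac{918}{3871} + \frac{h{\left(56,12 \right)}}{J{\left(-27,70 \right)}} = \frac{918}{3871} + \frac{62 \cdot 12}{- \frac{364}{1091}} = 918 \cdot \frac{1}{3871} + 744 \left(- \frac{1091}{364}\right) = \frac{918}{3871} - \frac{202926}{91} = - \frac{112206144}{50323}$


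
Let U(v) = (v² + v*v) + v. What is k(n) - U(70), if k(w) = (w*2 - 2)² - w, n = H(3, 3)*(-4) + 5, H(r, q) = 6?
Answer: -8251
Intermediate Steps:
U(v) = v + 2*v² (U(v) = (v² + v²) + v = 2*v² + v = v + 2*v²)
n = -19 (n = 6*(-4) + 5 = -24 + 5 = -19)
k(w) = (-2 + 2*w)² - w (k(w) = (2*w - 2)² - w = (-2 + 2*w)² - w)
k(n) - U(70) = (-1*(-19) + 4*(-1 - 19)²) - 70*(1 + 2*70) = (19 + 4*(-20)²) - 70*(1 + 140) = (19 + 4*400) - 70*141 = (19 + 1600) - 1*9870 = 1619 - 9870 = -8251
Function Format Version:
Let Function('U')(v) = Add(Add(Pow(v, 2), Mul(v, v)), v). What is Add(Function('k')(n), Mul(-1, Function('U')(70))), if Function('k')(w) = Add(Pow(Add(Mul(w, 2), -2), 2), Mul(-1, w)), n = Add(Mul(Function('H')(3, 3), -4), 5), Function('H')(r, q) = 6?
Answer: -8251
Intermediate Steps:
Function('U')(v) = Add(v, Mul(2, Pow(v, 2))) (Function('U')(v) = Add(Add(Pow(v, 2), Pow(v, 2)), v) = Add(Mul(2, Pow(v, 2)), v) = Add(v, Mul(2, Pow(v, 2))))
n = -19 (n = Add(Mul(6, -4), 5) = Add(-24, 5) = -19)
Function('k')(w) = Add(Pow(Add(-2, Mul(2, w)), 2), Mul(-1, w)) (Function('k')(w) = Add(Pow(Add(Mul(2, w), -2), 2), Mul(-1, w)) = Add(Pow(Add(-2, Mul(2, w)), 2), Mul(-1, w)))
Add(Function('k')(n), Mul(-1, Function('U')(70))) = Add(Add(Mul(-1, -19), Mul(4, Pow(Add(-1, -19), 2))), Mul(-1, Mul(70, Add(1, Mul(2, 70))))) = Add(Add(19, Mul(4, Pow(-20, 2))), Mul(-1, Mul(70, Add(1, 140)))) = Add(Add(19, Mul(4, 400)), Mul(-1, Mul(70, 141))) = Add(Add(19, 1600), Mul(-1, 9870)) = Add(1619, -9870) = -8251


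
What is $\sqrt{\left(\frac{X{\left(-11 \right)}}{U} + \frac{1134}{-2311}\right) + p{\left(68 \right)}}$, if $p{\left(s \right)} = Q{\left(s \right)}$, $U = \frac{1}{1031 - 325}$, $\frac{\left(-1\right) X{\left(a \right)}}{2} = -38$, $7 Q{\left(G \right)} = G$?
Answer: $\frac{3 \sqrt{1560437593666}}{16177} \approx 231.66$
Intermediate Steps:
$Q{\left(G \right)} = \frac{G}{7}$
$X{\left(a \right)} = 76$ ($X{\left(a \right)} = \left(-2\right) \left(-38\right) = 76$)
$U = \frac{1}{706} \approx 0.0014164$
$p{\left(s \right)} = \frac{s}{7}$
$\sqrt{\left(\frac{X{\left(-11 \right)}}{U} + \frac{1134}{-2311}\right) + p{\left(68 \right)}} = \sqrt{\left(76 \frac{1}{\frac{1}{706}} + \frac{1134}{-2311}\right) + \frac{1}{7} \cdot 68} = \sqrt{\left(76 \cdot 706 + 1134 \left(- \frac{1}{2311}\right)\right) + \frac{68}{7}} = \sqrt{\left(53656 - \frac{1134}{2311}\right) + \frac{68}{7}} = \sqrt{\frac{123997882}{2311} + \frac{68}{7}} = \sqrt{\frac{868142322}{16177}} = \frac{3 \sqrt{1560437593666}}{16177}$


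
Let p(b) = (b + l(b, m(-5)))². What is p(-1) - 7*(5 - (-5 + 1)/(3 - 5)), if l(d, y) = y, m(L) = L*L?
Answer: 555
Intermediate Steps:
m(L) = L²
p(b) = (25 + b)² (p(b) = (b + (-5)²)² = (b + 25)² = (25 + b)²)
p(-1) - 7*(5 - (-5 + 1)/(3 - 5)) = (25 - 1)² - 7*(5 - (-5 + 1)/(3 - 5)) = 24² - 7*(5 - (-4)/(-2)) = 576 - 7*(5 - (-4)*(-1)/2) = 576 - 7*(5 - 1*2) = 576 - 7*(5 - 2) = 576 - 7*3 = 576 - 21 = 555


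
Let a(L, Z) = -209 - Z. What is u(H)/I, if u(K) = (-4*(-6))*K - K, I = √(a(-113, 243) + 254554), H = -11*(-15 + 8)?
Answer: 1771*√254102/254102 ≈ 3.5133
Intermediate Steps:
H = 77 (H = -11*(-7) = 77)
I = √254102 (I = √((-209 - 1*243) + 254554) = √((-209 - 243) + 254554) = √(-452 + 254554) = √254102 ≈ 504.09)
u(K) = 23*K (u(K) = 24*K - K = 23*K)
u(H)/I = (23*77)/(√254102) = 1771*(√254102/254102) = 1771*√254102/254102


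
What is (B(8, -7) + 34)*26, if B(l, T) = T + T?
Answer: 520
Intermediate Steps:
B(l, T) = 2*T
(B(8, -7) + 34)*26 = (2*(-7) + 34)*26 = (-14 + 34)*26 = 20*26 = 520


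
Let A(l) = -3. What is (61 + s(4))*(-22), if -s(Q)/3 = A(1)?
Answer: -1540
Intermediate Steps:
s(Q) = 9 (s(Q) = -3*(-3) = 9)
(61 + s(4))*(-22) = (61 + 9)*(-22) = 70*(-22) = -1540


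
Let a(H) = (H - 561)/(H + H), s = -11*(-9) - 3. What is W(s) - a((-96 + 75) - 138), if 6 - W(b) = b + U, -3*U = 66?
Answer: -3724/53 ≈ -70.264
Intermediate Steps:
U = -22 (U = -1/3*66 = -22)
s = 96 (s = 99 - 3 = 96)
a(H) = (-561 + H)/(2*H) (a(H) = (-561 + H)/((2*H)) = (-561 + H)*(1/(2*H)) = (-561 + H)/(2*H))
W(b) = 28 - b (W(b) = 6 - (b - 22) = 6 - (-22 + b) = 6 + (22 - b) = 28 - b)
W(s) - a((-96 + 75) - 138) = (28 - 1*96) - (-561 + ((-96 + 75) - 138))/(2*((-96 + 75) - 138)) = (28 - 96) - (-561 + (-21 - 138))/(2*(-21 - 138)) = -68 - (-561 - 159)/(2*(-159)) = -68 - (-1)*(-720)/(2*159) = -68 - 1*120/53 = -68 - 120/53 = -3724/53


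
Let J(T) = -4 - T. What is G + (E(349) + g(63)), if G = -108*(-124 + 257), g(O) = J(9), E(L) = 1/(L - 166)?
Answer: -2630990/183 ≈ -14377.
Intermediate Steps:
E(L) = 1/(-166 + L)
g(O) = -13 (g(O) = -4 - 1*9 = -4 - 9 = -13)
G = -14364 (G = -108*133 = -14364)
G + (E(349) + g(63)) = -14364 + (1/(-166 + 349) - 13) = -14364 + (1/183 - 13) = -14364 - 2378/183 = -2630990/183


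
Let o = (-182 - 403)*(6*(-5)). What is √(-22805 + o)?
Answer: I*√5255 ≈ 72.491*I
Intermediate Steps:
o = 17550 (o = -585*(-30) = 17550)
√(-22805 + o) = √(-22805 + 17550) = √(-5255) = I*√5255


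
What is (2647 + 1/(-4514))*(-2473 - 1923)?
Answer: -26262928286/2257 ≈ -1.1636e+7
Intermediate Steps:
(2647 + 1/(-4514))*(-2473 - 1923) = (2647 - 1/4514)*(-4396) = (11948557/4514)*(-4396) = -26262928286/2257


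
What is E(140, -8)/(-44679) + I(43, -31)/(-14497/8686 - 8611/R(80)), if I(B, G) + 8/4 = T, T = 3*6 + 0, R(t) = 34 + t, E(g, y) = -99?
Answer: -58357738305/284634286243 ≈ -0.20503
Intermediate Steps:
T = 18 (T = 18 + 0 = 18)
I(B, G) = 16 (I(B, G) = -2 + 18 = 16)
E(140, -8)/(-44679) + I(43, -31)/(-14497/8686 - 8611/R(80)) = -99/(-44679) + 16/(-14497/8686 - 8611/(34 + 80)) = -99*(-1/44679) + 16/(-14497*1/8686 - 8611/114) = 33/14893 + 16/(-14497/8686 - 8611*1/114) = 33/14893 + 16/(-14497/8686 - 8611/114) = 33/14893 + 16/(-19111951/247551) = 33/14893 + 16*(-247551/19111951) = 33/14893 - 3960816/19111951 = -58357738305/284634286243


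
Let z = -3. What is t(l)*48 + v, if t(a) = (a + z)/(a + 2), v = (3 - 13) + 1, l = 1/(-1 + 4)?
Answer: -447/7 ≈ -63.857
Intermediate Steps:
l = ⅓ (l = 1/3 = ⅓ ≈ 0.33333)
v = -9 (v = -10 + 1 = -9)
t(a) = (-3 + a)/(2 + a) (t(a) = (a - 3)/(a + 2) = (-3 + a)/(2 + a))
t(l)*48 + v = ((-3 + ⅓)/(2 + ⅓))*48 - 9 = (-8/3/(7/3))*48 - 9 = ((3/7)*(-8/3))*48 - 9 = -8/7*48 - 9 = -384/7 - 9 = -447/7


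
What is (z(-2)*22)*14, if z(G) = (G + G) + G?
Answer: -1848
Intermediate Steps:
z(G) = 3*G (z(G) = 2*G + G = 3*G)
(z(-2)*22)*14 = ((3*(-2))*22)*14 = -6*22*14 = -132*14 = -1848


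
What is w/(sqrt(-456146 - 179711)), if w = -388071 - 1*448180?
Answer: 836251*I*sqrt(635857)/635857 ≈ 1048.7*I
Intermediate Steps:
w = -836251 (w = -388071 - 448180 = -836251)
w/(sqrt(-456146 - 179711)) = -836251/sqrt(-456146 - 179711) = -836251*(-I*sqrt(635857)/635857) = -(-836251)*I*sqrt(635857)/635857 = 836251*I*sqrt(635857)/635857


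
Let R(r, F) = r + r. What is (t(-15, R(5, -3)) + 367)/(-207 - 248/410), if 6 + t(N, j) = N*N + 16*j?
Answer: -152930/42559 ≈ -3.5934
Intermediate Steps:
R(r, F) = 2*r
t(N, j) = -6 + N**2 + 16*j (t(N, j) = -6 + (N*N + 16*j) = -6 + (N**2 + 16*j) = -6 + N**2 + 16*j)
(t(-15, R(5, -3)) + 367)/(-207 - 248/410) = ((-6 + (-15)**2 + 16*(2*5)) + 367)/(-207 - 248/410) = ((-6 + 225 + 16*10) + 367)/(-207 - 248*1/410) = ((-6 + 225 + 160) + 367)/(-207 - 124/205) = (379 + 367)/(-42559/205) = 746*(-205/42559) = -152930/42559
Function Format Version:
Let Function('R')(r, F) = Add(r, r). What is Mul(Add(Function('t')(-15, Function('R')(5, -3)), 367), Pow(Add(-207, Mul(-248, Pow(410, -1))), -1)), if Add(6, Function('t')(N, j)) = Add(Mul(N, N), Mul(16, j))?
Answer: Rational(-152930, 42559) ≈ -3.5934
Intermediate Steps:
Function('R')(r, F) = Mul(2, r)
Function('t')(N, j) = Add(-6, Pow(N, 2), Mul(16, j)) (Function('t')(N, j) = Add(-6, Add(Mul(N, N), Mul(16, j))) = Add(-6, Add(Pow(N, 2), Mul(16, j))) = Add(-6, Pow(N, 2), Mul(16, j)))
Mul(Add(Function('t')(-15, Function('R')(5, -3)), 367), Pow(Add(-207, Mul(-248, Pow(410, -1))), -1)) = Mul(Add(Add(-6, Pow(-15, 2), Mul(16, Mul(2, 5))), 367), Pow(Add(-207, Mul(-248, Pow(410, -1))), -1)) = Mul(Add(Add(-6, 225, Mul(16, 10)), 367), Pow(Add(-207, Mul(-248, Rational(1, 410))), -1)) = Mul(Add(Add(-6, 225, 160), 367), Pow(Add(-207, Rational(-124, 205)), -1)) = Mul(Add(379, 367), Pow(Rational(-42559, 205), -1)) = Mul(746, Rational(-205, 42559)) = Rational(-152930, 42559)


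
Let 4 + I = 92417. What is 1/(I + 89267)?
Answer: 1/181680 ≈ 5.5042e-6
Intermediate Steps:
I = 92413 (I = -4 + 92417 = 92413)
1/(I + 89267) = 1/(92413 + 89267) = 1/181680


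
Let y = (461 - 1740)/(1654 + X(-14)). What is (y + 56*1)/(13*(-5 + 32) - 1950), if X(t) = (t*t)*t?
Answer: -20773/580970 ≈ -0.035756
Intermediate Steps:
X(t) = t³ (X(t) = t²*t = t³)
y = 1279/1090 (y = (461 - 1740)/(1654 + (-14)³) = -1279/(1654 - 2744) = -1279/(-1090) = -1279*(-1/1090) = 1279/1090 ≈ 1.1734)
(y + 56*1)/(13*(-5 + 32) - 1950) = (1279/1090 + 56*1)/(13*(-5 + 32) - 1950) = (1279/1090 + 56)/(13*27 - 1950) = 62319/(1090*(351 - 1950)) = (62319/1090)/(-1599) = (62319/1090)*(-1/1599) = -20773/580970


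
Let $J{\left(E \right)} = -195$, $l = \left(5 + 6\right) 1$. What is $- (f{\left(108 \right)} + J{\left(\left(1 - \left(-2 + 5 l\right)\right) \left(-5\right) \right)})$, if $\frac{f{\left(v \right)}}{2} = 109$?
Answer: $-23$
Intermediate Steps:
$l = 11$ ($l = 11 \cdot 1 = 11$)
$f{\left(v \right)} = 218$ ($f{\left(v \right)} = 2 \cdot 109 = 218$)
$- (f{\left(108 \right)} + J{\left(\left(1 - \left(-2 + 5 l\right)\right) \left(-5\right) \right)}) = - (218 - 195) = \left(-1\right) 23 = -23$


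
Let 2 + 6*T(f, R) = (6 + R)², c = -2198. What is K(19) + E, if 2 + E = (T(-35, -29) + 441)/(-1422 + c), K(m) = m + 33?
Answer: 1082827/21720 ≈ 49.854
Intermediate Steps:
T(f, R) = -⅓ + (6 + R)²/6
K(m) = 33 + m
E = -46613/21720 (E = -2 + ((-⅓ + (6 - 29)²/6) + 441)/(-1422 - 2198) = -2 + ((-⅓ + (⅙)*(-23)²) + 441)/(-3620) = -2 + ((-⅓ + (⅙)*529) + 441)*(-1/3620) = -2 + ((-⅓ + 529/6) + 441)*(-1/3620) = -2 + (527/6 + 441)*(-1/3620) = -2 + (3173/6)*(-1/3620) = -2 - 3173/21720 = -46613/21720 ≈ -2.1461)
K(19) + E = (33 + 19) - 46613/21720 = 52 - 46613/21720 = 1082827/21720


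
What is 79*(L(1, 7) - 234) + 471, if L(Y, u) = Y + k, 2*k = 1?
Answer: -35793/2 ≈ -17897.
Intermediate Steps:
k = ½ (k = (½)*1 = ½ ≈ 0.50000)
L(Y, u) = ½ + Y (L(Y, u) = Y + ½ = ½ + Y)
79*(L(1, 7) - 234) + 471 = 79*((½ + 1) - 234) + 471 = 79*(3/2 - 234) + 471 = 79*(-465/2) + 471 = -36735/2 + 471 = -35793/2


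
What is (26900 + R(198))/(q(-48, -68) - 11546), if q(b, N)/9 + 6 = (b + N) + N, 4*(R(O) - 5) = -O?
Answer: -53711/26512 ≈ -2.0259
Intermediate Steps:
R(O) = 5 - O/4 (R(O) = 5 + (-O)/4 = 5 - O/4)
q(b, N) = -54 + 9*b + 18*N (q(b, N) = -54 + 9*((b + N) + N) = -54 + 9*((N + b) + N) = -54 + 9*(b + 2*N) = -54 + (9*b + 18*N) = -54 + 9*b + 18*N)
(26900 + R(198))/(q(-48, -68) - 11546) = (26900 + (5 - ¼*198))/((-54 + 9*(-48) + 18*(-68)) - 11546) = (26900 + (5 - 99/2))/((-54 - 432 - 1224) - 11546) = (26900 - 89/2)/(-1710 - 11546) = (53711/2)/(-13256) = (53711/2)*(-1/13256) = -53711/26512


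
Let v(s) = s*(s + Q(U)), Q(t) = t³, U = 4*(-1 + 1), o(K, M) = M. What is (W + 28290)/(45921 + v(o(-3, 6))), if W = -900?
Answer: 9130/15319 ≈ 0.59599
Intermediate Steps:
U = 0 (U = 4*0 = 0)
v(s) = s² (v(s) = s*(s + 0³) = s*(s + 0) = s*s = s²)
(W + 28290)/(45921 + v(o(-3, 6))) = (-900 + 28290)/(45921 + 6²) = 27390/(45921 + 36) = 27390/45957 = 27390*(1/45957) = 9130/15319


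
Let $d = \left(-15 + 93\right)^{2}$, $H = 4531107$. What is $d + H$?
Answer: $4537191$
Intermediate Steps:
$d = 6084$ ($d = 78^{2} = 6084$)
$d + H = 6084 + 4531107 = 4537191$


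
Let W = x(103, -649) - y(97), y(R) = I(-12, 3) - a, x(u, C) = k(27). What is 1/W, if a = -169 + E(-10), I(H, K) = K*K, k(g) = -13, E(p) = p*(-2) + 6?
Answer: -1/165 ≈ -0.0060606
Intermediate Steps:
E(p) = 6 - 2*p (E(p) = -2*p + 6 = 6 - 2*p)
x(u, C) = -13
I(H, K) = K²
a = -143 (a = -169 + (6 - 2*(-10)) = -169 + (6 + 20) = -169 + 26 = -143)
y(R) = 152 (y(R) = 3² - 1*(-143) = 9 + 143 = 152)
W = -165 (W = -13 - 1*152 = -13 - 152 = -165)
1/W = 1/(-165) = -1/165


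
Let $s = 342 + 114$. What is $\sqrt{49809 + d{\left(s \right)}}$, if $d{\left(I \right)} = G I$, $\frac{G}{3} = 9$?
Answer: $\sqrt{62121} \approx 249.24$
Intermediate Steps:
$G = 27$ ($G = 3 \cdot 9 = 27$)
$s = 456$
$d{\left(I \right)} = 27 I$
$\sqrt{49809 + d{\left(s \right)}} = \sqrt{49809 + 27 \cdot 456} = \sqrt{49809 + 12312} = \sqrt{62121}$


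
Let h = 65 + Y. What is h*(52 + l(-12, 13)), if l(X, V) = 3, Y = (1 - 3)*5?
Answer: 3025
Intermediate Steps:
Y = -10 (Y = -2*5 = -10)
h = 55 (h = 65 - 10 = 55)
h*(52 + l(-12, 13)) = 55*(52 + 3) = 55*55 = 3025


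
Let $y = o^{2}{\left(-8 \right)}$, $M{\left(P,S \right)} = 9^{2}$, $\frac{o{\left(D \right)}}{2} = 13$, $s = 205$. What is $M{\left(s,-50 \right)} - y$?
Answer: $-595$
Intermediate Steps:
$o{\left(D \right)} = 26$ ($o{\left(D \right)} = 2 \cdot 13 = 26$)
$M{\left(P,S \right)} = 81$
$y = 676$ ($y = 26^{2} = 676$)
$M{\left(s,-50 \right)} - y = 81 - 676 = -595$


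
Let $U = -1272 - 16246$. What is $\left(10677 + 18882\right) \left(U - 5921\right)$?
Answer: $-692833401$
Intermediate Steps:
$U = -17518$ ($U = -1272 - 16246 = -17518$)
$\left(10677 + 18882\right) \left(U - 5921\right) = \left(10677 + 18882\right) \left(-17518 - 5921\right) = 29559 \left(-23439\right) = -692833401$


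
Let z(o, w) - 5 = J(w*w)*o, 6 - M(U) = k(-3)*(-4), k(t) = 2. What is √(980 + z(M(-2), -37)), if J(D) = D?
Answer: 3*√2239 ≈ 141.95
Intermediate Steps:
M(U) = 14 (M(U) = 6 - 2*(-4) = 6 - 1*(-8) = 6 + 8 = 14)
z(o, w) = 5 + o*w² (z(o, w) = 5 + (w*w)*o = 5 + w²*o = 5 + o*w²)
√(980 + z(M(-2), -37)) = √(980 + (5 + 14*(-37)²)) = √(980 + (5 + 14*1369)) = √(980 + (5 + 19166)) = √(980 + 19171) = √20151 = 3*√2239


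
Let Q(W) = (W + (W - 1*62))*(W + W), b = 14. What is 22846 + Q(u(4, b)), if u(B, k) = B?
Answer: 22414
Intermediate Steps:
Q(W) = 2*W*(-62 + 2*W) (Q(W) = (W + (W - 62))*(2*W) = (W + (-62 + W))*(2*W) = (-62 + 2*W)*(2*W) = 2*W*(-62 + 2*W))
22846 + Q(u(4, b)) = 22846 + 4*4*(-31 + 4) = 22846 + 4*4*(-27) = 22846 - 432 = 22414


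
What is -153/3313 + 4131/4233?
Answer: 255654/274979 ≈ 0.92972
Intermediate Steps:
-153/3313 + 4131/4233 = -153*1/3313 + 4131*(1/4233) = -153/3313 + 81/83 = 255654/274979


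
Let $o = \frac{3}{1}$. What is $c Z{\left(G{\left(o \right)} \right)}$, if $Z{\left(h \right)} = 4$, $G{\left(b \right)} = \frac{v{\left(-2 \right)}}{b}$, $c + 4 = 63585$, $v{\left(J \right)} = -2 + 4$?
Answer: $254324$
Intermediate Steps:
$o = 3$ ($o = 3 \cdot 1 = 3$)
$v{\left(J \right)} = 2$
$c = 63581$ ($c = -4 + 63585 = 63581$)
$G{\left(b \right)} = \frac{2}{b}$
$c Z{\left(G{\left(o \right)} \right)} = 63581 \cdot 4 = 254324$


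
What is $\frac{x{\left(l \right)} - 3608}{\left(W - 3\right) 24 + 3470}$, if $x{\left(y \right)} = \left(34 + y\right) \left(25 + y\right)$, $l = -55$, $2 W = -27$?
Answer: $- \frac{1489}{1537} \approx -0.96877$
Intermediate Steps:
$W = - \frac{27}{2}$ ($W = \frac{1}{2} \left(-27\right) = - \frac{27}{2} \approx -13.5$)
$x{\left(y \right)} = \left(25 + y\right) \left(34 + y\right)$
$\frac{x{\left(l \right)} - 3608}{\left(W - 3\right) 24 + 3470} = \frac{\left(850 + \left(-55\right)^{2} + 59 \left(-55\right)\right) - 3608}{\left(- \frac{27}{2} - 3\right) 24 + 3470} = \frac{\left(850 + 3025 - 3245\right) - 3608}{\left(- \frac{33}{2}\right) 24 + 3470} = \frac{630 - 3608}{-396 + 3470} = - \frac{2978}{3074} = \left(-2978\right) \frac{1}{3074} = - \frac{1489}{1537}$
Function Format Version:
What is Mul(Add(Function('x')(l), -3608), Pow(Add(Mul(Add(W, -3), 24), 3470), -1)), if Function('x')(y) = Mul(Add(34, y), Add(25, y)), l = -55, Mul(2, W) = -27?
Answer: Rational(-1489, 1537) ≈ -0.96877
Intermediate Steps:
W = Rational(-27, 2) (W = Mul(Rational(1, 2), -27) = Rational(-27, 2) ≈ -13.500)
Function('x')(y) = Mul(Add(25, y), Add(34, y))
Mul(Add(Function('x')(l), -3608), Pow(Add(Mul(Add(W, -3), 24), 3470), -1)) = Mul(Add(Add(850, Pow(-55, 2), Mul(59, -55)), -3608), Pow(Add(Mul(Add(Rational(-27, 2), -3), 24), 3470), -1)) = Mul(Add(Add(850, 3025, -3245), -3608), Pow(Add(Mul(Rational(-33, 2), 24), 3470), -1)) = Mul(Add(630, -3608), Pow(Add(-396, 3470), -1)) = Mul(-2978, Pow(3074, -1)) = Mul(-2978, Rational(1, 3074)) = Rational(-1489, 1537)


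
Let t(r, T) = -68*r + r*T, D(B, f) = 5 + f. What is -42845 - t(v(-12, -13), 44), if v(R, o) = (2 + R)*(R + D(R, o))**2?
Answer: -138845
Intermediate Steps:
v(R, o) = (5 + R + o)**2*(2 + R) (v(R, o) = (2 + R)*(R + (5 + o))**2 = (2 + R)*(5 + R + o)**2 = (5 + R + o)**2*(2 + R))
t(r, T) = -68*r + T*r
-42845 - t(v(-12, -13), 44) = -42845 - (5 - 12 - 13)**2*(2 - 12)*(-68 + 44) = -42845 - (-20)**2*(-10)*(-24) = -42845 - 400*(-10)*(-24) = -42845 - (-4000)*(-24) = -42845 - 1*96000 = -42845 - 96000 = -138845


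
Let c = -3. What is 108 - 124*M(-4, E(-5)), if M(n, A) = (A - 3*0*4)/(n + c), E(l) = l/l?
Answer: 880/7 ≈ 125.71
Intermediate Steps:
E(l) = 1
M(n, A) = A/(-3 + n) (M(n, A) = (A - 3*0*4)/(n - 3) = (A + 0*4)/(-3 + n) = (A + 0)/(-3 + n) = A/(-3 + n))
108 - 124*M(-4, E(-5)) = 108 - 124/(-3 - 4) = 108 - 124/(-7) = 108 - 124*(-1)/7 = 108 - 124*(-⅐) = 108 + 124/7 = 880/7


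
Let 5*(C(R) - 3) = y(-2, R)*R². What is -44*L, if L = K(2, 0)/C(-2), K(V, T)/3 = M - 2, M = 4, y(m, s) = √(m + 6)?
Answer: -1320/23 ≈ -57.391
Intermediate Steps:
y(m, s) = √(6 + m)
C(R) = 3 + 2*R²/5 (C(R) = 3 + (√(6 - 2)*R²)/5 = 3 + (√4*R²)/5 = 3 + (2*R²)/5 = 3 + 2*R²/5)
K(V, T) = 6 (K(V, T) = 3*(4 - 2) = 3*2 = 6)
L = 30/23 (L = 6/(3 + (⅖)*(-2)²) = 6/(3 + (⅖)*4) = 6/(3 + 8/5) = 6/(23/5) = 6*(5/23) = 30/23 ≈ 1.3043)
-44*L = -44*30/23 = -1320/23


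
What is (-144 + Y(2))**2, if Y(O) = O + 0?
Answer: 20164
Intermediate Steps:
Y(O) = O
(-144 + Y(2))**2 = (-144 + 2)**2 = (-142)**2 = 20164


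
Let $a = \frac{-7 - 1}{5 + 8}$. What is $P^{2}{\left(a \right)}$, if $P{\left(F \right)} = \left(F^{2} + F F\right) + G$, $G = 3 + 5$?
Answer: $\frac{2190400}{28561} \approx 76.692$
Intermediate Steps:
$G = 8$
$a = - \frac{8}{13} \approx -0.61539$
$P{\left(F \right)} = 8 + 2 F^{2}$ ($P{\left(F \right)} = \left(F^{2} + F F\right) + 8 = \left(F^{2} + F^{2}\right) + 8 = 2 F^{2} + 8 = 8 + 2 F^{2}$)
$P^{2}{\left(a \right)} = \left(8 + 2 \left(- \frac{8}{13}\right)^{2}\right)^{2} = \left(8 + 2 \cdot \frac{64}{169}\right)^{2} = \left(8 + \frac{128}{169}\right)^{2} = \left(\frac{1480}{169}\right)^{2} = \frac{2190400}{28561}$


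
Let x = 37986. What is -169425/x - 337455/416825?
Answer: -5562609417/1055567630 ≈ -5.2698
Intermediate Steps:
-169425/x - 337455/416825 = -169425/37986 - 337455/416825 = -169425*1/37986 - 337455*1/416825 = -56475/12662 - 67491/83365 = -5562609417/1055567630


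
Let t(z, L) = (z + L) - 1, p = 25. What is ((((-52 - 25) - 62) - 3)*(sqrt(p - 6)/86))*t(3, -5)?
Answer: 213*sqrt(19)/43 ≈ 21.592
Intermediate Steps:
t(z, L) = -1 + L + z (t(z, L) = (L + z) - 1 = -1 + L + z)
((((-52 - 25) - 62) - 3)*(sqrt(p - 6)/86))*t(3, -5) = ((((-52 - 25) - 62) - 3)*(sqrt(25 - 6)/86))*(-1 - 5 + 3) = (((-77 - 62) - 3)*(sqrt(19)*(1/86)))*(-3) = ((-139 - 3)*(sqrt(19)/86))*(-3) = -71*sqrt(19)/43*(-3) = 213*sqrt(19)/43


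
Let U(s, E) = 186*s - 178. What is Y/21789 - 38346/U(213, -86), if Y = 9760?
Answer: -225293297/429679080 ≈ -0.52433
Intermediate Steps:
U(s, E) = -178 + 186*s
Y/21789 - 38346/U(213, -86) = 9760/21789 - 38346/(-178 + 186*213) = 9760*(1/21789) - 38346/(-178 + 39618) = 9760/21789 - 38346/39440 = 9760/21789 - 38346*1/39440 = 9760/21789 - 19173/19720 = -225293297/429679080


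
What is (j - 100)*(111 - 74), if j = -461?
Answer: -20757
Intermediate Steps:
(j - 100)*(111 - 74) = (-461 - 100)*(111 - 74) = -561*37 = -20757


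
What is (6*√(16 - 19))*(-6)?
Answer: -36*I*√3 ≈ -62.354*I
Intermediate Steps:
(6*√(16 - 19))*(-6) = (6*√(-3))*(-6) = (6*(I*√3))*(-6) = (6*I*√3)*(-6) = -36*I*√3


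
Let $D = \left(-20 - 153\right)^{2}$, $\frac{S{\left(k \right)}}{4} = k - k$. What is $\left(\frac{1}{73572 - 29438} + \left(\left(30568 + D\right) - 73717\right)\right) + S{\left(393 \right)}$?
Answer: $- \frac{583451479}{44134} \approx -13220.0$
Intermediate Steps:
$S{\left(k \right)} = 0$ ($S{\left(k \right)} = 4 \left(k - k\right) = 4 \cdot 0 = 0$)
$D = 29929$ ($D = \left(-173\right)^{2} = 29929$)
$\left(\frac{1}{73572 - 29438} + \left(\left(30568 + D\right) - 73717\right)\right) + S{\left(393 \right)} = \left(\frac{1}{73572 - 29438} + \left(\left(30568 + 29929\right) - 73717\right)\right) + 0 = \left(\frac{1}{44134} + \left(60497 - 73717\right)\right) + 0 = \left(\frac{1}{44134} - 13220\right) + 0 = - \frac{583451479}{44134} + 0 = - \frac{583451479}{44134}$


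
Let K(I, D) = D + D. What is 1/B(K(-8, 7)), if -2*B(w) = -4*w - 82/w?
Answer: 14/433 ≈ 0.032333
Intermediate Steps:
K(I, D) = 2*D
B(w) = 2*w + 41/w (B(w) = -(-4*w - 82/w)/2 = -(-82/w - 4*w)/2 = 2*w + 41/w)
1/B(K(-8, 7)) = 1/(2*(2*7) + 41/((2*7))) = 1/(2*14 + 41/14) = 1/(28 + 41*(1/14)) = 1/(28 + 41/14) = 1/(433/14) = 14/433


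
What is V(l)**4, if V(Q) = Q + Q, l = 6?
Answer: 20736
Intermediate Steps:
V(Q) = 2*Q
V(l)**4 = (2*6)**4 = 12**4 = 20736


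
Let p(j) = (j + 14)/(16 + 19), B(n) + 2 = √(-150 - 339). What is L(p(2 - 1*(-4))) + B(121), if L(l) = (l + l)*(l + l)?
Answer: -34/49 + I*√489 ≈ -0.69388 + 22.113*I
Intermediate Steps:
B(n) = -2 + I*√489 (B(n) = -2 + √(-150 - 339) = -2 + √(-489) = -2 + I*√489)
p(j) = ⅖ + j/35 (p(j) = (14 + j)/35 = (14 + j)*(1/35) = ⅖ + j/35)
L(l) = 4*l² (L(l) = (2*l)*(2*l) = 4*l²)
L(p(2 - 1*(-4))) + B(121) = 4*(⅖ + (2 - 1*(-4))/35)² + (-2 + I*√489) = 4*(⅖ + (2 + 4)/35)² + (-2 + I*√489) = 4*(⅖ + (1/35)*6)² + (-2 + I*√489) = 4*(⅖ + 6/35)² + (-2 + I*√489) = 4*(4/7)² + (-2 + I*√489) = 4*(16/49) + (-2 + I*√489) = 64/49 + (-2 + I*√489) = -34/49 + I*√489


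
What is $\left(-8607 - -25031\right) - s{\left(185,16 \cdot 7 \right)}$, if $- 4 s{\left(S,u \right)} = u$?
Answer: $16452$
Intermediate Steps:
$s{\left(S,u \right)} = - \frac{u}{4}$
$\left(-8607 - -25031\right) - s{\left(185,16 \cdot 7 \right)} = \left(-8607 - -25031\right) - - \frac{16 \cdot 7}{4} = \left(-8607 + 25031\right) - \left(- \frac{1}{4}\right) 112 = 16424 - -28 = 16424 + 28 = 16452$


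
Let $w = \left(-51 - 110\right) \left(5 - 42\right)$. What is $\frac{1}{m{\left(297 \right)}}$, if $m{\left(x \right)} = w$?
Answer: $\frac{1}{5957} \approx 0.00016787$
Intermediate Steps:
$w = 5957$ ($w = \left(-161\right) \left(-37\right) = 5957$)
$m{\left(x \right)} = 5957$
$\frac{1}{m{\left(297 \right)}} = \frac{1}{5957}$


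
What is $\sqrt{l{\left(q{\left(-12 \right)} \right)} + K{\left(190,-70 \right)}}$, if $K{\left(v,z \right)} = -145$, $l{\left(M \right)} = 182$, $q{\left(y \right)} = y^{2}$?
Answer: $\sqrt{37} \approx 6.0828$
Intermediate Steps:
$\sqrt{l{\left(q{\left(-12 \right)} \right)} + K{\left(190,-70 \right)}} = \sqrt{182 - 145} = \sqrt{37}$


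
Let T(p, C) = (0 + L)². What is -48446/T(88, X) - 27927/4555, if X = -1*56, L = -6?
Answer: -110838451/81990 ≈ -1351.9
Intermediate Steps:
X = -56
T(p, C) = 36 (T(p, C) = (0 - 6)² = (-6)² = 36)
-48446/T(88, X) - 27927/4555 = -48446/36 - 27927/4555 = -48446*1/36 - 27927*1/4555 = -24223/18 - 27927/4555 = -110838451/81990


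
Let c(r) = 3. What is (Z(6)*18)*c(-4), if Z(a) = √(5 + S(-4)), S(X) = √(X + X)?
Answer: 54*√(5 + 2*I*√2) ≈ 125.16 + 32.948*I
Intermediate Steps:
S(X) = √2*√X (S(X) = √(2*X) = √2*√X)
Z(a) = √(5 + 2*I*√2) (Z(a) = √(5 + √2*√(-4)) = √(5 + √2*(2*I)) = √(5 + 2*I*√2))
(Z(6)*18)*c(-4) = (√(5 + 2*I*√2)*18)*3 = (18*√(5 + 2*I*√2))*3 = 54*√(5 + 2*I*√2)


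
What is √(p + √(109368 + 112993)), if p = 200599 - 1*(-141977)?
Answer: √(342576 + √222361) ≈ 585.70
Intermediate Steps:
p = 342576 (p = 200599 + 141977 = 342576)
√(p + √(109368 + 112993)) = √(342576 + √(109368 + 112993)) = √(342576 + √222361)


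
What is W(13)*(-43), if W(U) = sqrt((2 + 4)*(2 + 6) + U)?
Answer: -43*sqrt(61) ≈ -335.84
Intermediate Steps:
W(U) = sqrt(48 + U) (W(U) = sqrt(6*8 + U) = sqrt(48 + U))
W(13)*(-43) = sqrt(48 + 13)*(-43) = sqrt(61)*(-43) = -43*sqrt(61)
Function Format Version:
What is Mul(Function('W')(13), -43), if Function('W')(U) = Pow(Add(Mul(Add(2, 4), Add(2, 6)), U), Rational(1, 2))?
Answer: Mul(-43, Pow(61, Rational(1, 2))) ≈ -335.84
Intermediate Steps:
Function('W')(U) = Pow(Add(48, U), Rational(1, 2)) (Function('W')(U) = Pow(Add(Mul(6, 8), U), Rational(1, 2)) = Pow(Add(48, U), Rational(1, 2)))
Mul(Function('W')(13), -43) = Mul(Pow(Add(48, 13), Rational(1, 2)), -43) = Mul(Pow(61, Rational(1, 2)), -43) = Mul(-43, Pow(61, Rational(1, 2)))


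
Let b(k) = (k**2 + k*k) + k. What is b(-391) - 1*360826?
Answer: -55455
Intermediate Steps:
b(k) = k + 2*k**2 (b(k) = (k**2 + k**2) + k = 2*k**2 + k = k + 2*k**2)
b(-391) - 1*360826 = -391*(1 + 2*(-391)) - 1*360826 = -391*(1 - 782) - 360826 = -391*(-781) - 360826 = 305371 - 360826 = -55455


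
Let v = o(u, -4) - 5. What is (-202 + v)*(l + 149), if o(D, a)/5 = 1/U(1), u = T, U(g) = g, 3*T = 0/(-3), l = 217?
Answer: -73932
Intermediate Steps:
T = 0 (T = (0/(-3))/3 = (0*(-⅓))/3 = (⅓)*0 = 0)
u = 0
o(D, a) = 5 (o(D, a) = 5/1 = 5*1 = 5)
v = 0 (v = 5 - 5 = 0)
(-202 + v)*(l + 149) = (-202 + 0)*(217 + 149) = -202*366 = -73932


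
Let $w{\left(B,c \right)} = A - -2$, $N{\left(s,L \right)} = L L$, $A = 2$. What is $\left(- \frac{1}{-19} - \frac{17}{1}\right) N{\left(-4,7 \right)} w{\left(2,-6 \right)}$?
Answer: $- \frac{63112}{19} \approx -3321.7$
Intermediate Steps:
$N{\left(s,L \right)} = L^{2}$
$w{\left(B,c \right)} = 4$ ($w{\left(B,c \right)} = 2 - -2 = 2 + 2 = 4$)
$\left(- \frac{1}{-19} - \frac{17}{1}\right) N{\left(-4,7 \right)} w{\left(2,-6 \right)} = \left(- \frac{1}{-19} - \frac{17}{1}\right) 7^{2} \cdot 4 = \left(\left(-1\right) \left(- \frac{1}{19}\right) - 17\right) 49 \cdot 4 = \left(\frac{1}{19} - 17\right) 49 \cdot 4 = \left(- \frac{322}{19}\right) 49 \cdot 4 = \left(- \frac{15778}{19}\right) 4 = - \frac{63112}{19}$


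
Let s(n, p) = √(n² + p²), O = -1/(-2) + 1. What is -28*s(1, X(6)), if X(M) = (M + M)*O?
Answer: -140*√13 ≈ -504.78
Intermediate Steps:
O = 3/2 (O = -1*(-½) + 1 = ½ + 1 = 3/2 ≈ 1.5000)
X(M) = 3*M (X(M) = (M + M)*(3/2) = (2*M)*(3/2) = 3*M)
-28*s(1, X(6)) = -28*√(1² + (3*6)²) = -28*√(1 + 18²) = -28*√(1 + 324) = -140*√13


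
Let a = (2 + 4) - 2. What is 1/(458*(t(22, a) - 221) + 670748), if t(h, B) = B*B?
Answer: 1/576858 ≈ 1.7335e-6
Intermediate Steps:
a = 4 (a = 6 - 2 = 4)
t(h, B) = B²
1/(458*(t(22, a) - 221) + 670748) = 1/(458*(4² - 221) + 670748) = 1/(458*(16 - 221) + 670748) = 1/(458*(-205) + 670748) = 1/(-93890 + 670748) = 1/576858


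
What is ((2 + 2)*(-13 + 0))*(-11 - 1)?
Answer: 624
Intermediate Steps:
((2 + 2)*(-13 + 0))*(-11 - 1) = (4*(-13))*(-12) = -52*(-12) = 624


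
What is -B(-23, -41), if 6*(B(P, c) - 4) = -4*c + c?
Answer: -49/2 ≈ -24.500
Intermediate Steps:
B(P, c) = 4 - c/2 (B(P, c) = 4 + (-4*c + c)/6 = 4 + (-3*c)/6 = 4 - c/2)
-B(-23, -41) = -(4 - 1/2*(-41)) = -(4 + 41/2) = -1*49/2 = -49/2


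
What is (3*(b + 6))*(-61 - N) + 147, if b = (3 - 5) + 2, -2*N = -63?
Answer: -1518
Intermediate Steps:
N = 63/2 (N = -1/2*(-63) = 63/2 ≈ 31.500)
b = 0 (b = -2 + 2 = 0)
(3*(b + 6))*(-61 - N) + 147 = (3*(0 + 6))*(-61 - 1*63/2) + 147 = (3*6)*(-61 - 63/2) + 147 = 18*(-185/2) + 147 = -1665 + 147 = -1518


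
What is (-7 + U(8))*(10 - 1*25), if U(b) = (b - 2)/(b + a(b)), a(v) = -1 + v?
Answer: 99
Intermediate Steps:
U(b) = (-2 + b)/(-1 + 2*b) (U(b) = (b - 2)/(b + (-1 + b)) = (-2 + b)/(-1 + 2*b))
(-7 + U(8))*(10 - 1*25) = (-7 + (-2 + 8)/(-1 + 2*8))*(10 - 1*25) = (-7 + 6/(-1 + 16))*(10 - 25) = (-7 + 6/15)*(-15) = (-7 + (1/15)*6)*(-15) = (-7 + ⅖)*(-15) = -33/5*(-15) = 99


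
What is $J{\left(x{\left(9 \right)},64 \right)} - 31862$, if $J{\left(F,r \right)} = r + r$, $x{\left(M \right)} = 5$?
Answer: $-31734$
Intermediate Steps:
$J{\left(F,r \right)} = 2 r$
$J{\left(x{\left(9 \right)},64 \right)} - 31862 = 2 \cdot 64 - 31862 = 128 - 31862 = -31734$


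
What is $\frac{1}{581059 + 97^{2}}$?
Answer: $\frac{1}{590468} \approx 1.6936 \cdot 10^{-6}$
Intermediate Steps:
$\frac{1}{581059 + 97^{2}} = \frac{1}{581059 + 9409} = \frac{1}{590468}$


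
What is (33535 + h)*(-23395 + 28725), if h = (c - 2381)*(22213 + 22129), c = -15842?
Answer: -4306697196230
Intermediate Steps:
h = -808044266 (h = (-15842 - 2381)*(22213 + 22129) = -18223*44342 = -808044266)
(33535 + h)*(-23395 + 28725) = (33535 - 808044266)*(-23395 + 28725) = -808010731*5330 = -4306697196230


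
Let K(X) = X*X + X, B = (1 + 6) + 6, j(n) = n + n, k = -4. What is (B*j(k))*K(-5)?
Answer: -2080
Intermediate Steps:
j(n) = 2*n
B = 13 (B = 7 + 6 = 13)
K(X) = X + X**2 (K(X) = X**2 + X = X + X**2)
(B*j(k))*K(-5) = (13*(2*(-4)))*(-5*(1 - 5)) = (13*(-8))*(-5*(-4)) = -104*20 = -2080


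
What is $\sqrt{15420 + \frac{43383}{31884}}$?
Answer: $\frac{\sqrt{435477573197}}{5314} \approx 124.18$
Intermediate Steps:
$\sqrt{15420 + \frac{43383}{31884}} = \sqrt{15420 + 43383 \cdot \frac{1}{31884}} = \sqrt{15420 + \frac{14461}{10628}} = \sqrt{\frac{163898221}{10628}} = \frac{\sqrt{435477573197}}{5314}$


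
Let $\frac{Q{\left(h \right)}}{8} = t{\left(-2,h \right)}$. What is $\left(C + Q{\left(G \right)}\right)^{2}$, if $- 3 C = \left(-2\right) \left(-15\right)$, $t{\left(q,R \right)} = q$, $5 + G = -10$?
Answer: $676$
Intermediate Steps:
$G = -15$ ($G = -5 - 10 = -15$)
$Q{\left(h \right)} = -16$ ($Q{\left(h \right)} = 8 \left(-2\right) = -16$)
$C = -10$ ($C = - \frac{\left(-2\right) \left(-15\right)}{3} = \left(- \frac{1}{3}\right) 30 = -10$)
$\left(C + Q{\left(G \right)}\right)^{2} = \left(-10 - 16\right)^{2} = \left(-26\right)^{2} = 676$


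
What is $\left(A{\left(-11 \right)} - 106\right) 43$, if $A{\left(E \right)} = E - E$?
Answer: $-4558$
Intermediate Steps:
$A{\left(E \right)} = 0$
$\left(A{\left(-11 \right)} - 106\right) 43 = \left(0 - 106\right) 43 = \left(-106\right) 43 = -4558$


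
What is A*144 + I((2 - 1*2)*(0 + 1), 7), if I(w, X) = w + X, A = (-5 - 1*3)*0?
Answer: 7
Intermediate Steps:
A = 0 (A = (-5 - 3)*0 = -8*0 = 0)
I(w, X) = X + w
A*144 + I((2 - 1*2)*(0 + 1), 7) = 0*144 + (7 + (2 - 1*2)*(0 + 1)) = 0 + (7 + (2 - 2)*1) = 0 + (7 + 0*1) = 0 + (7 + 0) = 0 + 7 = 7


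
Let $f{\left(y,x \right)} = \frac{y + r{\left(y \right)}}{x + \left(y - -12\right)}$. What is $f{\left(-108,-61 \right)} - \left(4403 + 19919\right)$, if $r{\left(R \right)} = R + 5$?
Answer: $- \frac{3818343}{157} \approx -24321.0$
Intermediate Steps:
$r{\left(R \right)} = 5 + R$
$f{\left(y,x \right)} = \frac{5 + 2 y}{12 + x + y}$ ($f{\left(y,x \right)} = \frac{y + \left(5 + y\right)}{x + \left(y - -12\right)} = \frac{5 + 2 y}{x + \left(y + 12\right)} = \frac{5 + 2 y}{x + \left(12 + y\right)} = \frac{5 + 2 y}{12 + x + y}$)
$f{\left(-108,-61 \right)} - \left(4403 + 19919\right) = \frac{5 + 2 \left(-108\right)}{12 - 61 - 108} - \left(4403 + 19919\right) = \frac{5 - 216}{-157} - 24322 = \left(- \frac{1}{157}\right) \left(-211\right) - 24322 = \frac{211}{157} - 24322 = - \frac{3818343}{157}$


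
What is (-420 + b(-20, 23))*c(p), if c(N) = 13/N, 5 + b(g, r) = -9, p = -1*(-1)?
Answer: -5642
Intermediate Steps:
p = 1
b(g, r) = -14 (b(g, r) = -5 - 9 = -14)
(-420 + b(-20, 23))*c(p) = (-420 - 14)*(13/1) = -5642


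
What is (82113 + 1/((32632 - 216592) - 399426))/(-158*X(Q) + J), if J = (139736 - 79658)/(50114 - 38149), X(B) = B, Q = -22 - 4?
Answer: 573166270292405/28709765681028 ≈ 19.964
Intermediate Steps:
Q = -26
J = 60078/11965 ≈ 5.0211
(82113 + 1/((32632 - 216592) - 399426))/(-158*X(Q) + J) = (82113 + 1/((32632 - 216592) - 399426))/(-158*(-26) + 60078/11965) = (82113 + 1/(-183960 - 399426))/(4108 + 60078/11965) = (82113 + 1/(-583386))/(49212298/11965) = (82113 - 1/583386)*(11965/49212298) = (47903574617/583386)*(11965/49212298) = 573166270292405/28709765681028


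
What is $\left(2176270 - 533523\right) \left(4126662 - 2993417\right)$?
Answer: $1861634824015$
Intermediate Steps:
$\left(2176270 - 533523\right) \left(4126662 - 2993417\right) = 1642747 \left(4126662 - 2993417\right) = 1642747 \cdot 1133245 = 1861634824015$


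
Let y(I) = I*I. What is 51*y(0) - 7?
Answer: -7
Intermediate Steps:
y(I) = I²
51*y(0) - 7 = 51*0² - 7 = 51*0 - 7 = 0 - 7 = -7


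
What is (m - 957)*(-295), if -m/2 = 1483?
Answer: 1157285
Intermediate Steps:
m = -2966 (m = -2*1483 = -2966)
(m - 957)*(-295) = (-2966 - 957)*(-295) = -3923*(-295) = 1157285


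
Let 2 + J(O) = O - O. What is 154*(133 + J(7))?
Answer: 20174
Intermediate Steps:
J(O) = -2 (J(O) = -2 + (O - O) = -2 + 0 = -2)
154*(133 + J(7)) = 154*(133 - 2) = 154*131 = 20174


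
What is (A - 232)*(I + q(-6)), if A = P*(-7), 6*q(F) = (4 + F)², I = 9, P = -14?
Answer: -3886/3 ≈ -1295.3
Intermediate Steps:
q(F) = (4 + F)²/6
A = 98 (A = -14*(-7) = 98)
(A - 232)*(I + q(-6)) = (98 - 232)*(9 + (4 - 6)²/6) = -134*(9 + (⅙)*(-2)²) = -134*(9 + (⅙)*4) = -134*(9 + ⅔) = -134*29/3 = -3886/3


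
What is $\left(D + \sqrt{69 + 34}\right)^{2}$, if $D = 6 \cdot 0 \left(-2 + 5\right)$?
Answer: $103$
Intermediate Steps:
$D = 0$ ($D = 0 \cdot 3 = 0$)
$\left(D + \sqrt{69 + 34}\right)^{2} = \left(0 + \sqrt{69 + 34}\right)^{2} = \left(0 + \sqrt{103}\right)^{2} = \left(\sqrt{103}\right)^{2} = 103$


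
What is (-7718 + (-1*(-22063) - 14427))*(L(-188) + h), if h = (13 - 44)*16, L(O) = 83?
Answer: 33866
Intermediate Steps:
h = -496 (h = -31*16 = -496)
(-7718 + (-1*(-22063) - 14427))*(L(-188) + h) = (-7718 + (-1*(-22063) - 14427))*(83 - 496) = (-7718 + (22063 - 14427))*(-413) = (-7718 + 7636)*(-413) = -82*(-413) = 33866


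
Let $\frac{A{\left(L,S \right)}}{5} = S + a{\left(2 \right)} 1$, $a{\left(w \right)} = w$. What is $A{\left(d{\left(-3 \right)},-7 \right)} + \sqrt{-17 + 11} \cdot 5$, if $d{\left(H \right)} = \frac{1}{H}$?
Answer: $-25 + 5 i \sqrt{6} \approx -25.0 + 12.247 i$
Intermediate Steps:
$A{\left(L,S \right)} = 10 + 5 S$ ($A{\left(L,S \right)} = 5 \left(S + 2 \cdot 1\right) = 5 \left(S + 2\right) = 5 \left(2 + S\right) = 10 + 5 S$)
$A{\left(d{\left(-3 \right)},-7 \right)} + \sqrt{-17 + 11} \cdot 5 = \left(10 + 5 \left(-7\right)\right) + \sqrt{-17 + 11} \cdot 5 = \left(10 - 35\right) + \sqrt{-6} \cdot 5 = -25 + i \sqrt{6} \cdot 5 = -25 + 5 i \sqrt{6}$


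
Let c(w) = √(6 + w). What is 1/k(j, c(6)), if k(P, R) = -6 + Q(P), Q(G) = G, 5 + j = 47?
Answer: 1/36 ≈ 0.027778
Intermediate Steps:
j = 42 (j = -5 + 47 = 42)
k(P, R) = -6 + P
1/k(j, c(6)) = 1/(-6 + 42) = 1/36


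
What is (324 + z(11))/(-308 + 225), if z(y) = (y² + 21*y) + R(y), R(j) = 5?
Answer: -681/83 ≈ -8.2048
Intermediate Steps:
z(y) = 5 + y² + 21*y (z(y) = (y² + 21*y) + 5 = 5 + y² + 21*y)
(324 + z(11))/(-308 + 225) = (324 + (5 + 11² + 21*11))/(-308 + 225) = (324 + (5 + 121 + 231))/(-83) = (324 + 357)*(-1/83) = 681*(-1/83) = -681/83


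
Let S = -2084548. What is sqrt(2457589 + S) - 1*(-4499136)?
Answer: 4499136 + 3*sqrt(41449) ≈ 4.4997e+6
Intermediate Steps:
sqrt(2457589 + S) - 1*(-4499136) = sqrt(2457589 - 2084548) - 1*(-4499136) = sqrt(373041) + 4499136 = 3*sqrt(41449) + 4499136 = 4499136 + 3*sqrt(41449)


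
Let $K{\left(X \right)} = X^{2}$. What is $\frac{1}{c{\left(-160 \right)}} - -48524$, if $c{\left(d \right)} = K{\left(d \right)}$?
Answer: $\frac{1242214401}{25600} \approx 48524.0$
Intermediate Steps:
$c{\left(d \right)} = d^{2}$
$\frac{1}{c{\left(-160 \right)}} - -48524 = \frac{1}{\left(-160\right)^{2}} - -48524 = \frac{1}{25600} + 48524 = \frac{1242214401}{25600}$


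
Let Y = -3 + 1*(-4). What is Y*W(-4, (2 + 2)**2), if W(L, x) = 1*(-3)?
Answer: 21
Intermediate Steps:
Y = -7 (Y = -3 - 4 = -7)
W(L, x) = -3
Y*W(-4, (2 + 2)**2) = -7*(-3) = 21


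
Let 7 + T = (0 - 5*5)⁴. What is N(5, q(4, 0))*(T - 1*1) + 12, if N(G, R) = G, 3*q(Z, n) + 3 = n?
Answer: 1953097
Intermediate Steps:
q(Z, n) = -1 + n/3
T = 390618 (T = -7 + (0 - 5*5)⁴ = -7 + (0 - 25)⁴ = -7 + (-25)⁴ = -7 + 390625 = 390618)
N(5, q(4, 0))*(T - 1*1) + 12 = 5*(390618 - 1*1) + 12 = 5*(390618 - 1) + 12 = 5*390617 + 12 = 1953085 + 12 = 1953097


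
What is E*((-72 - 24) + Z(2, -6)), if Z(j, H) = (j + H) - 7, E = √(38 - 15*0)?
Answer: -107*√38 ≈ -659.59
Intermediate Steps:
E = √38 (E = √(38 + 0) = √38 ≈ 6.1644)
Z(j, H) = -7 + H + j (Z(j, H) = (H + j) - 7 = -7 + H + j)
E*((-72 - 24) + Z(2, -6)) = √38*((-72 - 24) + (-7 - 6 + 2)) = √38*(-96 - 11) = √38*(-107) = -107*√38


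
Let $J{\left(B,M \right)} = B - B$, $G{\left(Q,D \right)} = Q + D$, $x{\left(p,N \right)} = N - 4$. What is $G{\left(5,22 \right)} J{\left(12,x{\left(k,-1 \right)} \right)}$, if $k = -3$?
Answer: $0$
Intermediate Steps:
$x{\left(p,N \right)} = -4 + N$ ($x{\left(p,N \right)} = N - 4 = -4 + N$)
$G{\left(Q,D \right)} = D + Q$
$J{\left(B,M \right)} = 0$
$G{\left(5,22 \right)} J{\left(12,x{\left(k,-1 \right)} \right)} = \left(22 + 5\right) 0 = 27 \cdot 0 = 0$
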